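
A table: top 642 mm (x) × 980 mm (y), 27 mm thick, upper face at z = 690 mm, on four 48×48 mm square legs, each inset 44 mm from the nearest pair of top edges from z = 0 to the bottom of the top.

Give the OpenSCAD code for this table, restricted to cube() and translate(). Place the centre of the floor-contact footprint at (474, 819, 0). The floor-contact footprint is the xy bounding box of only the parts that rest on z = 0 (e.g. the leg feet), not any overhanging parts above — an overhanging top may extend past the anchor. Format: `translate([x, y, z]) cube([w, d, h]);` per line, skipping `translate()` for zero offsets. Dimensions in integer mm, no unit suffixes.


// leg_h = 690 - 27 = 663
translate([153, 329, 663]) cube([642, 980, 27]);
translate([197, 373, 0]) cube([48, 48, 663]);
translate([703, 373, 0]) cube([48, 48, 663]);
translate([197, 1217, 0]) cube([48, 48, 663]);
translate([703, 1217, 0]) cube([48, 48, 663]);


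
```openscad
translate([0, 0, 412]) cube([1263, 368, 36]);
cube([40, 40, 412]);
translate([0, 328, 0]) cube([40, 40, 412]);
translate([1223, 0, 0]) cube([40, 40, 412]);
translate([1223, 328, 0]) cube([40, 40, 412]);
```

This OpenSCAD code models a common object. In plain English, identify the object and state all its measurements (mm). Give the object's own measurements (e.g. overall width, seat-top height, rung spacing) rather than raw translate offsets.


A long wooden bench with a 1263 mm (x) × 368 mm (y) seat, 36 mm thick, its top surface 448 mm above the floor. Four 40 mm square legs at the seat corners, flush with the edges, run from z = 0 to the seat underside.


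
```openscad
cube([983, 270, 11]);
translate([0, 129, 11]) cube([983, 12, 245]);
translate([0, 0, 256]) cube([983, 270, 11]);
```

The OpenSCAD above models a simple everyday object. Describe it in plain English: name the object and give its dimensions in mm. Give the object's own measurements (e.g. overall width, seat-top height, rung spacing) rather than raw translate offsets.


An I-beam lying along x, 983 mm long. Overall section height 267 mm. Two flanges 270 mm wide (y) and 11 mm thick, one on the floor and one at the top; a web 12 mm thick runs between them, centred on the flange width.


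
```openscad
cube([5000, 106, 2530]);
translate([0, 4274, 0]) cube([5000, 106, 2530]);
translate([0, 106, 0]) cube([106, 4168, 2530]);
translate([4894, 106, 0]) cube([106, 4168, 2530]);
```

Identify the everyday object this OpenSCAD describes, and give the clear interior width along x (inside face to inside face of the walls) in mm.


A house (or room) frame. The interior width is 4788 mm.

Four 2530 mm walls enclosing a rectangle with no floor or roof — a room or house frame. Outside width is 5000 mm and wall thickness is 106 mm, so the interior width is 5000 − 2 × 106 = 4788 mm.


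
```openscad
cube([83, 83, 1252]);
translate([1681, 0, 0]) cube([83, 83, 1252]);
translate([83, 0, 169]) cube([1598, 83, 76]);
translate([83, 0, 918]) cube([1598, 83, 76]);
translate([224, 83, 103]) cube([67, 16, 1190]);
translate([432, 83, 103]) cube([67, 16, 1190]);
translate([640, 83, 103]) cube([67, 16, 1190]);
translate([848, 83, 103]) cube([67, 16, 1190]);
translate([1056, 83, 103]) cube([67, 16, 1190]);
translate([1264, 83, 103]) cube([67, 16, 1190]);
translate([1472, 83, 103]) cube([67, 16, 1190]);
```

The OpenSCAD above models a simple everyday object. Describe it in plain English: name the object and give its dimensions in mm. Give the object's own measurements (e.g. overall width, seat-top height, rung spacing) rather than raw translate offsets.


A fence section. Two 83×83 mm posts, 1252 mm tall, stand on the floor with a clear span of 1598 mm between their inner faces. Two horizontal rails of 83×76 mm section span the gap between the posts with their undersides at z = 169 mm and z = 918 mm, flush with the posts' −y face. 7 pickets, each 67 mm wide, 16 mm thick and 1190 mm tall, are fixed to the +y face of the rails with their bottoms at z = 103 mm, spaced across the span with a 141 mm gap after the −x post and between neighbouring pickets, with 142 mm left before the +x post.


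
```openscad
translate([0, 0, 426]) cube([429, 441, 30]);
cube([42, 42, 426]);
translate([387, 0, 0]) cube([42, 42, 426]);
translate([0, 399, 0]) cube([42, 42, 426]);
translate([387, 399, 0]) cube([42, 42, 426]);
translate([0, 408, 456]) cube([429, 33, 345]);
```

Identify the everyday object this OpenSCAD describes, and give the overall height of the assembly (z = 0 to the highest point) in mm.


A chair. The overall height is 801 mm.

A slab on four corner posts with a tall panel at the back — a chair. The seat slab sits at z = 426 with thickness 30, and the 345 mm backrest starts at the seat top, so the overall height is 426 + 30 + 345 = 801 mm.


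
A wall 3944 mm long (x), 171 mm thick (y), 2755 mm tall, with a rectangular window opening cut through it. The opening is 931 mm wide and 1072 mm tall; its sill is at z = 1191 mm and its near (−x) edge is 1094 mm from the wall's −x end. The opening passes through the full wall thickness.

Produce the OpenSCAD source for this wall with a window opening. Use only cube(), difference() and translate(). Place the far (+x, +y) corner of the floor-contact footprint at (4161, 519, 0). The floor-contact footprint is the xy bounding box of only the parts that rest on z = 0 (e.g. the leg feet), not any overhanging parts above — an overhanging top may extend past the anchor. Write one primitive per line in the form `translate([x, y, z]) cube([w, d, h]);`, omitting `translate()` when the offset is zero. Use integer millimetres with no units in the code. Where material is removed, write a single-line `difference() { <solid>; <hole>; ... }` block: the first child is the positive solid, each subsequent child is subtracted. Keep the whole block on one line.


difference() { translate([217, 348, 0]) cube([3944, 171, 2755]); translate([1311, 348, 1191]) cube([931, 171, 1072]); }


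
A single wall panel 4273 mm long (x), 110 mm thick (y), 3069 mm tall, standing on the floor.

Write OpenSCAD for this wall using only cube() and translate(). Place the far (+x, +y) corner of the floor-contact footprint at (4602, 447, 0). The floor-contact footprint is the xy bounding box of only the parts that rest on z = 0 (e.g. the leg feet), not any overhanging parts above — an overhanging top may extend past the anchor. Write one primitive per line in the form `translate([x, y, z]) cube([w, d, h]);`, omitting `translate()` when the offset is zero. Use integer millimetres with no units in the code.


translate([329, 337, 0]) cube([4273, 110, 3069]);


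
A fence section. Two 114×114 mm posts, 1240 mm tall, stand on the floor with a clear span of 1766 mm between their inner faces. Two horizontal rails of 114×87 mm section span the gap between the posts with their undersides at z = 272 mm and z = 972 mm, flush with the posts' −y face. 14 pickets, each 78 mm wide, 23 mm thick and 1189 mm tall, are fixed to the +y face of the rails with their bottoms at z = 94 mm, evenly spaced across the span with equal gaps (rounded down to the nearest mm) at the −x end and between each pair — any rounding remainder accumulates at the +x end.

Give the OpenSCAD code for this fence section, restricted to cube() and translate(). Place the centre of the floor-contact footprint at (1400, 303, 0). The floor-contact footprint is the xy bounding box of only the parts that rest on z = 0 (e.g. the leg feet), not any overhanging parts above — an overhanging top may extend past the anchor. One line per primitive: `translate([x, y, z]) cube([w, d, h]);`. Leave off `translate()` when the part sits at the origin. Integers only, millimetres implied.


translate([403, 246, 0]) cube([114, 114, 1240]);
translate([2283, 246, 0]) cube([114, 114, 1240]);
translate([517, 246, 272]) cube([1766, 114, 87]);
translate([517, 246, 972]) cube([1766, 114, 87]);
translate([561, 360, 94]) cube([78, 23, 1189]);
translate([683, 360, 94]) cube([78, 23, 1189]);
translate([805, 360, 94]) cube([78, 23, 1189]);
translate([927, 360, 94]) cube([78, 23, 1189]);
translate([1049, 360, 94]) cube([78, 23, 1189]);
translate([1171, 360, 94]) cube([78, 23, 1189]);
translate([1293, 360, 94]) cube([78, 23, 1189]);
translate([1415, 360, 94]) cube([78, 23, 1189]);
translate([1537, 360, 94]) cube([78, 23, 1189]);
translate([1659, 360, 94]) cube([78, 23, 1189]);
translate([1781, 360, 94]) cube([78, 23, 1189]);
translate([1903, 360, 94]) cube([78, 23, 1189]);
translate([2025, 360, 94]) cube([78, 23, 1189]);
translate([2147, 360, 94]) cube([78, 23, 1189]);


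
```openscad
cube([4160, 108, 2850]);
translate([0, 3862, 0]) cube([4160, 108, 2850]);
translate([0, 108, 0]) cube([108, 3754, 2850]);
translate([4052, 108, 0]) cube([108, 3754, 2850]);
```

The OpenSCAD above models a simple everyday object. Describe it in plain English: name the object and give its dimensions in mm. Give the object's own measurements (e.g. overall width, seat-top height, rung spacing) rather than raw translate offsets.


The wall frame of a small rectangular building: four walls, each 2850 mm tall and 108 mm thick, enclosing a footprint 4160 mm (x) by 3970 mm (y) outside-to-outside, with no floor or roof. The front and back walls (the −y and +y sides) span the full width; the two side walls fit between them.


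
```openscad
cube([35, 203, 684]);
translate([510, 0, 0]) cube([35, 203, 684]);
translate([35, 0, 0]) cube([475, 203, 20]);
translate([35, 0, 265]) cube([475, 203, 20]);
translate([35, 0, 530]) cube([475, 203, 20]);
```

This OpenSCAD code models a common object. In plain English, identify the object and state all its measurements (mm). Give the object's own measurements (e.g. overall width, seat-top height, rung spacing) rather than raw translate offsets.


An open bookshelf. Two side panels, each 35 mm thick, 203 mm deep and 684 mm tall, stand 545 mm apart (outside-to-outside). Between them sit 3 shelves, each 20 mm thick and 203 mm deep, spanning the full gap between the sides. The bottom shelf rests on the floor (its underside at z = 0) and the clear gap between one shelf's top and the next shelf's underside is 245 mm.


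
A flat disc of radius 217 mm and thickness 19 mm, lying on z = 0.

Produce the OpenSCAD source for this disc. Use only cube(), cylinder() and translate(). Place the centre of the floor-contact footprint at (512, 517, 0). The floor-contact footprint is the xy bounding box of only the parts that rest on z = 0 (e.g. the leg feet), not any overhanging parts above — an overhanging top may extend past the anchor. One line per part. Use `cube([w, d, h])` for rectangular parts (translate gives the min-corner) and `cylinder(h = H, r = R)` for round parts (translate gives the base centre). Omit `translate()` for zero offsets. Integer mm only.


translate([512, 517, 0]) cylinder(h = 19, r = 217);


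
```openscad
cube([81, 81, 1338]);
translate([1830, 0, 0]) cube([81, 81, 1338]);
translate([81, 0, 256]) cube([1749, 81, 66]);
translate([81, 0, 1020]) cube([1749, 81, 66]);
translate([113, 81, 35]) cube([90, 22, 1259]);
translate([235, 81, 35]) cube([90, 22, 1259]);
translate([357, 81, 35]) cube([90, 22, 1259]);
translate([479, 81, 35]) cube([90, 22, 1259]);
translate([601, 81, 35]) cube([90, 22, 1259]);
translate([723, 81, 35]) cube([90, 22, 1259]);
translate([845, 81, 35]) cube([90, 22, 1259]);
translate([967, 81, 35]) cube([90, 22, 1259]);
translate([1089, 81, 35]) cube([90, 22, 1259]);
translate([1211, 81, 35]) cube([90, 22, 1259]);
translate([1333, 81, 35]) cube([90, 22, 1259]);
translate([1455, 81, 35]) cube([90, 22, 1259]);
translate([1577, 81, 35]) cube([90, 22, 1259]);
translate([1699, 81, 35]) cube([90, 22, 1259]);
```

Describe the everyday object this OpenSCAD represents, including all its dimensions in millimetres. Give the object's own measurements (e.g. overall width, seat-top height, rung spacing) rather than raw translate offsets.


A fence section. Two 81×81 mm posts, 1338 mm tall, stand on the floor with a clear span of 1749 mm between their inner faces. Two horizontal rails of 81×66 mm section span the gap between the posts with their undersides at z = 256 mm and z = 1020 mm, flush with the posts' −y face. 14 pickets, each 90 mm wide, 22 mm thick and 1259 mm tall, are fixed to the +y face of the rails with their bottoms at z = 35 mm, spaced across the span with a 32 mm gap after the −x post and between neighbouring pickets, with 41 mm left before the +x post.


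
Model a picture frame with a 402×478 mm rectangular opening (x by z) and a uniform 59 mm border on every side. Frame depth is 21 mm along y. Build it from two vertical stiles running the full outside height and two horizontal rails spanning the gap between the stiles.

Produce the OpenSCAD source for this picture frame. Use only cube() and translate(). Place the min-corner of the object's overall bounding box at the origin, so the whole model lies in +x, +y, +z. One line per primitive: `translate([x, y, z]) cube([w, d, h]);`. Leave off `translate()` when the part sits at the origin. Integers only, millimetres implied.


cube([59, 21, 596]);
translate([461, 0, 0]) cube([59, 21, 596]);
translate([59, 0, 0]) cube([402, 21, 59]);
translate([59, 0, 537]) cube([402, 21, 59]);


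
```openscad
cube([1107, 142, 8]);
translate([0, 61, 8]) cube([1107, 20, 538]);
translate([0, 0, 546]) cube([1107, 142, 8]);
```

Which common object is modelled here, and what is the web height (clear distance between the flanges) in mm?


An I-beam. The web height is 538 mm.

Two wide flanges with a thin centred web — an I-beam. Overall 554 mm minus two 8 mm flanges gives a web of 554 − 2·8 = 538 mm.


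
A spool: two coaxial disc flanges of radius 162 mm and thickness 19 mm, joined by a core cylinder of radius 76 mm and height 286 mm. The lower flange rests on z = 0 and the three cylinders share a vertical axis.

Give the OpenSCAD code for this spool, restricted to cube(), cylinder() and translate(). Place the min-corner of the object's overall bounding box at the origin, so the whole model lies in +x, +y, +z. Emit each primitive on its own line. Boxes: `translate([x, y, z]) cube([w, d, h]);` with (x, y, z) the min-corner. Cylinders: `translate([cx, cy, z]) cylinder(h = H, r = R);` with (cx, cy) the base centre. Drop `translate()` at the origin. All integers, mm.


translate([162, 162, 0]) cylinder(h = 19, r = 162);
translate([162, 162, 19]) cylinder(h = 286, r = 76);
translate([162, 162, 305]) cylinder(h = 19, r = 162);


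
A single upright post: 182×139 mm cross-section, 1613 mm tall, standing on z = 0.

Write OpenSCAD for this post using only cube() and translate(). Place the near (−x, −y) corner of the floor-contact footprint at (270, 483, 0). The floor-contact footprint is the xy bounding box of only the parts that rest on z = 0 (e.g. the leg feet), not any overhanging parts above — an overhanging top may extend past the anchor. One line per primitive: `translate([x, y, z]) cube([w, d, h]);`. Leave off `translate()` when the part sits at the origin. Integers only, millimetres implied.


translate([270, 483, 0]) cube([182, 139, 1613]);


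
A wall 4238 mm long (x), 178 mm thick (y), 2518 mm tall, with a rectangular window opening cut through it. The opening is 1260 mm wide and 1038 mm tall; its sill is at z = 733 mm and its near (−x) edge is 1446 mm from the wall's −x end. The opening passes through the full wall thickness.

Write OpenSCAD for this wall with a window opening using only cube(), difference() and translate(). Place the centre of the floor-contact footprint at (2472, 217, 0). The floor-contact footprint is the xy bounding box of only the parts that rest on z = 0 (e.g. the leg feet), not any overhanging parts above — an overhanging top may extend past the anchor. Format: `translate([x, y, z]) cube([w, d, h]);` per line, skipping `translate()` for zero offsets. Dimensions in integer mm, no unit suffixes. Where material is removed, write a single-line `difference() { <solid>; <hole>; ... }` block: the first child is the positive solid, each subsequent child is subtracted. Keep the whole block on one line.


difference() { translate([353, 128, 0]) cube([4238, 178, 2518]); translate([1799, 128, 733]) cube([1260, 178, 1038]); }


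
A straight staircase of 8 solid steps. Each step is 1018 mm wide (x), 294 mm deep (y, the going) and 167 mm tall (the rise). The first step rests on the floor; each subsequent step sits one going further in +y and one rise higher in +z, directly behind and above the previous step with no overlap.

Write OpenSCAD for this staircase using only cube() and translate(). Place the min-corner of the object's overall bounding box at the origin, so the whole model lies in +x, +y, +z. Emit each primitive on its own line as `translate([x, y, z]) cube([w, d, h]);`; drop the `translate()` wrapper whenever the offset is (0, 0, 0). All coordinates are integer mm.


cube([1018, 294, 167]);
translate([0, 294, 167]) cube([1018, 294, 167]);
translate([0, 588, 334]) cube([1018, 294, 167]);
translate([0, 882, 501]) cube([1018, 294, 167]);
translate([0, 1176, 668]) cube([1018, 294, 167]);
translate([0, 1470, 835]) cube([1018, 294, 167]);
translate([0, 1764, 1002]) cube([1018, 294, 167]);
translate([0, 2058, 1169]) cube([1018, 294, 167]);


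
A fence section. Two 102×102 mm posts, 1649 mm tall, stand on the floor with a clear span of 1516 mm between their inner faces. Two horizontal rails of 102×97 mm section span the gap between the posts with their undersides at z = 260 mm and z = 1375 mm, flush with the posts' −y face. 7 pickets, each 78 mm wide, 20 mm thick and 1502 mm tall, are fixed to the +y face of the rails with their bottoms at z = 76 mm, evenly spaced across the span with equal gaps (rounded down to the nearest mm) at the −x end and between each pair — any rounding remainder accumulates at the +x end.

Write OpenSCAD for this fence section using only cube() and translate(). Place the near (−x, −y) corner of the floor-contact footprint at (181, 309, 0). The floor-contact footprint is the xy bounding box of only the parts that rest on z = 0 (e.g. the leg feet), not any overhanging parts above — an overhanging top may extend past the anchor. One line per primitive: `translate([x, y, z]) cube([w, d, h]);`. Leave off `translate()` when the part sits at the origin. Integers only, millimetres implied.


translate([181, 309, 0]) cube([102, 102, 1649]);
translate([1799, 309, 0]) cube([102, 102, 1649]);
translate([283, 309, 260]) cube([1516, 102, 97]);
translate([283, 309, 1375]) cube([1516, 102, 97]);
translate([404, 411, 76]) cube([78, 20, 1502]);
translate([603, 411, 76]) cube([78, 20, 1502]);
translate([802, 411, 76]) cube([78, 20, 1502]);
translate([1001, 411, 76]) cube([78, 20, 1502]);
translate([1200, 411, 76]) cube([78, 20, 1502]);
translate([1399, 411, 76]) cube([78, 20, 1502]);
translate([1598, 411, 76]) cube([78, 20, 1502]);


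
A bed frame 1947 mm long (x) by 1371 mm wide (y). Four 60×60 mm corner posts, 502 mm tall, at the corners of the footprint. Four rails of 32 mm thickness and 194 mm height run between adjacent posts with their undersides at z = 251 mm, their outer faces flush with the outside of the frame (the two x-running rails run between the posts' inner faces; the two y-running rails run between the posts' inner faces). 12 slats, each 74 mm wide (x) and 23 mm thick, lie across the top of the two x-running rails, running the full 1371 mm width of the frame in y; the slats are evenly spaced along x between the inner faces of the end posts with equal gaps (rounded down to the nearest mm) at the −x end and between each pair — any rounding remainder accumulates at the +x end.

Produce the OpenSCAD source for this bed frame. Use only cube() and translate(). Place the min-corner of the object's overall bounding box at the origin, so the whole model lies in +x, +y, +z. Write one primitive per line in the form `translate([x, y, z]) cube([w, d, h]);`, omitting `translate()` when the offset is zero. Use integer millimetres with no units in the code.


// slat z = rail_z + rail_h = 251 + 194 = 445
// slat gap = ⌊(1827 − 12·74) / 13⌋ = 72
cube([60, 60, 502]);
translate([0, 1311, 0]) cube([60, 60, 502]);
translate([1887, 0, 0]) cube([60, 60, 502]);
translate([1887, 1311, 0]) cube([60, 60, 502]);
translate([60, 0, 251]) cube([1827, 32, 194]);
translate([60, 1339, 251]) cube([1827, 32, 194]);
translate([0, 60, 251]) cube([32, 1251, 194]);
translate([1915, 60, 251]) cube([32, 1251, 194]);
translate([132, 0, 445]) cube([74, 1371, 23]);
translate([278, 0, 445]) cube([74, 1371, 23]);
translate([424, 0, 445]) cube([74, 1371, 23]);
translate([570, 0, 445]) cube([74, 1371, 23]);
translate([716, 0, 445]) cube([74, 1371, 23]);
translate([862, 0, 445]) cube([74, 1371, 23]);
translate([1008, 0, 445]) cube([74, 1371, 23]);
translate([1154, 0, 445]) cube([74, 1371, 23]);
translate([1300, 0, 445]) cube([74, 1371, 23]);
translate([1446, 0, 445]) cube([74, 1371, 23]);
translate([1592, 0, 445]) cube([74, 1371, 23]);
translate([1738, 0, 445]) cube([74, 1371, 23]);


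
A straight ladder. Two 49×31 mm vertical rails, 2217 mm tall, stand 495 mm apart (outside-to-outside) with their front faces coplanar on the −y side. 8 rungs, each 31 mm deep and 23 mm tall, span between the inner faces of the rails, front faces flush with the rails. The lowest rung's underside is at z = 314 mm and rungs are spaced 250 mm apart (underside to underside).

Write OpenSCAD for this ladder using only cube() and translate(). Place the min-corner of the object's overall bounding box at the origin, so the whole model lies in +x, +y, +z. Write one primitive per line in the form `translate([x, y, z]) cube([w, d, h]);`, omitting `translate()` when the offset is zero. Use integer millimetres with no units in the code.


cube([49, 31, 2217]);
translate([446, 0, 0]) cube([49, 31, 2217]);
translate([49, 0, 314]) cube([397, 31, 23]);
translate([49, 0, 564]) cube([397, 31, 23]);
translate([49, 0, 814]) cube([397, 31, 23]);
translate([49, 0, 1064]) cube([397, 31, 23]);
translate([49, 0, 1314]) cube([397, 31, 23]);
translate([49, 0, 1564]) cube([397, 31, 23]);
translate([49, 0, 1814]) cube([397, 31, 23]);
translate([49, 0, 2064]) cube([397, 31, 23]);


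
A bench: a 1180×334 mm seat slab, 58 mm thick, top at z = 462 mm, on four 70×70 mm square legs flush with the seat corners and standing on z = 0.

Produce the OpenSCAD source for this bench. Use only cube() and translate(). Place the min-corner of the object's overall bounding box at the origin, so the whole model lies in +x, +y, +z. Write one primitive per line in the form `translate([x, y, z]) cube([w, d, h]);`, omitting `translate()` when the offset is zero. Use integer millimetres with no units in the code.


// leg_h = 462 − 58 = 404
translate([0, 0, 404]) cube([1180, 334, 58]);
cube([70, 70, 404]);
translate([0, 264, 0]) cube([70, 70, 404]);
translate([1110, 0, 0]) cube([70, 70, 404]);
translate([1110, 264, 0]) cube([70, 70, 404]);


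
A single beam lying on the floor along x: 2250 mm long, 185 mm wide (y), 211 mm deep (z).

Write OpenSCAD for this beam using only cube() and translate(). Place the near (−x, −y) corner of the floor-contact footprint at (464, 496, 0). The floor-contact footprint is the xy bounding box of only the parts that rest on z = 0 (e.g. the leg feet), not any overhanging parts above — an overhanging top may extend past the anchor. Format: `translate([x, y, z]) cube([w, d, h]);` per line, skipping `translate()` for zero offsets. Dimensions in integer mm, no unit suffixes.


translate([464, 496, 0]) cube([2250, 185, 211]);


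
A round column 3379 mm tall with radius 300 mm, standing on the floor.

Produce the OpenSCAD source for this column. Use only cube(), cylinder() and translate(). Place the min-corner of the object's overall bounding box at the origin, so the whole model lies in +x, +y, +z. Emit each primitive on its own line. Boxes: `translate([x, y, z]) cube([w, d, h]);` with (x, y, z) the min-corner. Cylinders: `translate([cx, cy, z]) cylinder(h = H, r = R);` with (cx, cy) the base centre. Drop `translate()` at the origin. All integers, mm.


translate([300, 300, 0]) cylinder(h = 3379, r = 300);


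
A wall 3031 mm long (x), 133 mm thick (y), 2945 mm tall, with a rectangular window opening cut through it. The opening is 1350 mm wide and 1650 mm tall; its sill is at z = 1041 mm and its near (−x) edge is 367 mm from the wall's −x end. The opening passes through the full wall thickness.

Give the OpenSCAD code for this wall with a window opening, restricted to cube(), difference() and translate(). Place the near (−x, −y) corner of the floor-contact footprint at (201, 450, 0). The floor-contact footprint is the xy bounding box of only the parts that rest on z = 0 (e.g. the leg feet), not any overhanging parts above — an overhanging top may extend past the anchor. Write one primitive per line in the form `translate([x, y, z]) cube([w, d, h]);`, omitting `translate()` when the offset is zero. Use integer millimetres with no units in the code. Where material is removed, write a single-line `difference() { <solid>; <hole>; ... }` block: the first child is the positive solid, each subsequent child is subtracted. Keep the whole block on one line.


difference() { translate([201, 450, 0]) cube([3031, 133, 2945]); translate([568, 450, 1041]) cube([1350, 133, 1650]); }


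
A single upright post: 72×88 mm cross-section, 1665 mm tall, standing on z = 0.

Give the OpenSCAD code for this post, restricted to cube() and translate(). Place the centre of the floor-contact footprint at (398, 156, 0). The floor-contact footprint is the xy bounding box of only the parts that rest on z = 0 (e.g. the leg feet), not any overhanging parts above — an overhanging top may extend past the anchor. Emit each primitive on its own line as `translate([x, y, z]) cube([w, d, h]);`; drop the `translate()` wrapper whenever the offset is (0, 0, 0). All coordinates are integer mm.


translate([362, 112, 0]) cube([72, 88, 1665]);


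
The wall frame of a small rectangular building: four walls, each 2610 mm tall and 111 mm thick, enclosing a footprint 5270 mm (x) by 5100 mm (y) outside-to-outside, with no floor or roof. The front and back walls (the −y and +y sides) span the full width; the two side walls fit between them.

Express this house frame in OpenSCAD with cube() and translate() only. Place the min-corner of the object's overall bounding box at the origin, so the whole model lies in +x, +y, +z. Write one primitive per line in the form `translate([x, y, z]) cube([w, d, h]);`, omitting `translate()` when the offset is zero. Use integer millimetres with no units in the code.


cube([5270, 111, 2610]);
translate([0, 4989, 0]) cube([5270, 111, 2610]);
translate([0, 111, 0]) cube([111, 4878, 2610]);
translate([5159, 111, 0]) cube([111, 4878, 2610]);


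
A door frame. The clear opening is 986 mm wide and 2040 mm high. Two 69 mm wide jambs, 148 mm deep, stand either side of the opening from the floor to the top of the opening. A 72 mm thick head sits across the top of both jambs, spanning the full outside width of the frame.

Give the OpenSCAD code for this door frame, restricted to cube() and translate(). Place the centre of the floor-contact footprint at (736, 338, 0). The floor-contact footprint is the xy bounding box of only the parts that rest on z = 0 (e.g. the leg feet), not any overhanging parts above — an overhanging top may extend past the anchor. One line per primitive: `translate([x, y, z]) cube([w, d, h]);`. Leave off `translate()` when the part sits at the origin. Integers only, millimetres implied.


translate([174, 264, 0]) cube([69, 148, 2040]);
translate([1229, 264, 0]) cube([69, 148, 2040]);
translate([174, 264, 2040]) cube([1124, 148, 72]);


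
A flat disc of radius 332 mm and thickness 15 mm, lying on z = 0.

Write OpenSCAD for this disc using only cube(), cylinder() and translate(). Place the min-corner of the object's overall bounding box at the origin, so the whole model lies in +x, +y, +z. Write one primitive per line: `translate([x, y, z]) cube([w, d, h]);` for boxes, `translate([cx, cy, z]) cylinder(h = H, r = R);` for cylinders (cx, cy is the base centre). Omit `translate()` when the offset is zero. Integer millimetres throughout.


translate([332, 332, 0]) cylinder(h = 15, r = 332);


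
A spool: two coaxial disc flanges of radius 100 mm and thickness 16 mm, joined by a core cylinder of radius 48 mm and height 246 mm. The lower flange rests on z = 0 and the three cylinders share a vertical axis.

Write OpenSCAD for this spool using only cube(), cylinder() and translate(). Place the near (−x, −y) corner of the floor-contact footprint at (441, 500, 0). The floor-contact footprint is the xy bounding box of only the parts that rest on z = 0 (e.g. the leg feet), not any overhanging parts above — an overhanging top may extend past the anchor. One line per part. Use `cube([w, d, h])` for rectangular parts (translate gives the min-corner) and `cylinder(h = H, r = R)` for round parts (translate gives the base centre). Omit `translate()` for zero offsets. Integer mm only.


translate([541, 600, 0]) cylinder(h = 16, r = 100);
translate([541, 600, 16]) cylinder(h = 246, r = 48);
translate([541, 600, 262]) cylinder(h = 16, r = 100);


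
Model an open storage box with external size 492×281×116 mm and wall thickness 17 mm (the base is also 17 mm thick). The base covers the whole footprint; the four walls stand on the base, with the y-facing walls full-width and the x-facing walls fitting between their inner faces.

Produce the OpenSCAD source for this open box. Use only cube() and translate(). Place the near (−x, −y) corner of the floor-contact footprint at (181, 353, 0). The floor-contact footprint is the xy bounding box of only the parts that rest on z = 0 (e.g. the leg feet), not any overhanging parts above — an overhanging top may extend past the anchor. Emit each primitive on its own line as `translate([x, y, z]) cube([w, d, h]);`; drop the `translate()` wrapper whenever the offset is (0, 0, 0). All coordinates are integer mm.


translate([181, 353, 0]) cube([492, 281, 17]);
translate([181, 353, 17]) cube([492, 17, 99]);
translate([181, 617, 17]) cube([492, 17, 99]);
translate([181, 370, 17]) cube([17, 247, 99]);
translate([656, 370, 17]) cube([17, 247, 99]);


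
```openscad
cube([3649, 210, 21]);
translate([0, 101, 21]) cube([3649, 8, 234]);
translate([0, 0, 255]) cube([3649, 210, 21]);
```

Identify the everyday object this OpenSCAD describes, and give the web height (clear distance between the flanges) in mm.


An I-beam. The web height is 234 mm.

Two wide flanges with a thin centred web — an I-beam. Overall 276 mm minus two 21 mm flanges gives a web of 276 − 2·21 = 234 mm.


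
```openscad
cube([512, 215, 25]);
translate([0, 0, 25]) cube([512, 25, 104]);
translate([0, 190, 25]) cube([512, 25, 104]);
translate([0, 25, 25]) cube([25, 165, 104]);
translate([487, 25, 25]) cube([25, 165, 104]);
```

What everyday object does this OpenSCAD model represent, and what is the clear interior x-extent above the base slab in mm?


An open box. The internal width is 462 mm.

A 512×215 base slab with four walls standing on it — an open box. The base is 512 mm wide and the walls are 25 mm thick, so the internal width is 512 − 2 × 25 = 462 mm.


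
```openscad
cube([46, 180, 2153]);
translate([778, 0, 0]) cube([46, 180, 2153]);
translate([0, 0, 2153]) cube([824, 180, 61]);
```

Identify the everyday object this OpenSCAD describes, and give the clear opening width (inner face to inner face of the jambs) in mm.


A door frame. The clear opening width is 732 mm.

Two 2153 mm tall posts with a header on top — a door frame. The left jamb is 46 mm wide at x = 0; the right jamb starts at x = 778. The clear opening is 778 − 46 = 732 mm.


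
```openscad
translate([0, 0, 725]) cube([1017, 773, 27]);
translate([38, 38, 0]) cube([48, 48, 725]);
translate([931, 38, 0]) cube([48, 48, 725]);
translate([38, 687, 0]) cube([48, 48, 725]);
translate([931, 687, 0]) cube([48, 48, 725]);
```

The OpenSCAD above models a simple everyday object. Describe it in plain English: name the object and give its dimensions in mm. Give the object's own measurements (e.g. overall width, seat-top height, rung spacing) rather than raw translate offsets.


A rectangular dining table. The top is 1017×773×27 mm with its upper surface at z = 752 mm. It stands on four 48×48 mm square legs, each inset 38 mm from the nearest pair of top edges, running from the floor to the underside of the top.


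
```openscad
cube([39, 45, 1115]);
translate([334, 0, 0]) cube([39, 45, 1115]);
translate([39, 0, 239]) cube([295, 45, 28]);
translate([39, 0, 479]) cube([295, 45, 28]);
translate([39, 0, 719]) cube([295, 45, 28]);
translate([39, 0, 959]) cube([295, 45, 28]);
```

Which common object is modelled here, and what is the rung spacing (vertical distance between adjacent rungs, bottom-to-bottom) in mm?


A ladder. The rung spacing is 240 mm.

Two tall 39×45 posts with 4 short bars between them — a ladder. Adjacent rungs sit at z = 239 and z = 479, so the spacing is 479 − 239 = 240 mm.


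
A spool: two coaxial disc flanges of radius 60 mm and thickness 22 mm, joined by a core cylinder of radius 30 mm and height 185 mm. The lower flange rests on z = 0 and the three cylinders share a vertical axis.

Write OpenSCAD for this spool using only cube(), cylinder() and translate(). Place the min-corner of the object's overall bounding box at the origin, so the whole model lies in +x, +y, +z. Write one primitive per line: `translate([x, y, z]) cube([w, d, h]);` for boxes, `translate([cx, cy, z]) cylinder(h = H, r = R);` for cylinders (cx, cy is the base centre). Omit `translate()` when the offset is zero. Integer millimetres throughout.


translate([60, 60, 0]) cylinder(h = 22, r = 60);
translate([60, 60, 22]) cylinder(h = 185, r = 30);
translate([60, 60, 207]) cylinder(h = 22, r = 60);


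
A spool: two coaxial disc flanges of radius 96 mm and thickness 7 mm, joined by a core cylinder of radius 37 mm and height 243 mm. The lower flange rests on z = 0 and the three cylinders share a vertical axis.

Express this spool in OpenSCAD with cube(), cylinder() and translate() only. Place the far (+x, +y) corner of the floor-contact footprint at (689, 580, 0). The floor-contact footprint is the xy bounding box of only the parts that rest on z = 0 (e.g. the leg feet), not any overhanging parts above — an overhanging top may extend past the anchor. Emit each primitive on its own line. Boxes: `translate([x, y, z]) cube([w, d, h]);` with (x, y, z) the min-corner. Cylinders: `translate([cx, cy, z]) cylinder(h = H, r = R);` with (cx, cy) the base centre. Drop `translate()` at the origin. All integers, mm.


translate([593, 484, 0]) cylinder(h = 7, r = 96);
translate([593, 484, 7]) cylinder(h = 243, r = 37);
translate([593, 484, 250]) cylinder(h = 7, r = 96);


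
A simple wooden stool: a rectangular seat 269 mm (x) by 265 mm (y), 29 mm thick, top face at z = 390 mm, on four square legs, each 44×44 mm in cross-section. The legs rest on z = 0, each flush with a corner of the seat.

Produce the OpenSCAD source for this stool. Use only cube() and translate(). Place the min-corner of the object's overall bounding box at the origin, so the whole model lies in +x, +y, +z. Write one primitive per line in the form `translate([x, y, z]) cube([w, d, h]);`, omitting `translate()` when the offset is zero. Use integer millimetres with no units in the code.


translate([0, 0, 361]) cube([269, 265, 29]);
cube([44, 44, 361]);
translate([225, 0, 0]) cube([44, 44, 361]);
translate([0, 221, 0]) cube([44, 44, 361]);
translate([225, 221, 0]) cube([44, 44, 361]);


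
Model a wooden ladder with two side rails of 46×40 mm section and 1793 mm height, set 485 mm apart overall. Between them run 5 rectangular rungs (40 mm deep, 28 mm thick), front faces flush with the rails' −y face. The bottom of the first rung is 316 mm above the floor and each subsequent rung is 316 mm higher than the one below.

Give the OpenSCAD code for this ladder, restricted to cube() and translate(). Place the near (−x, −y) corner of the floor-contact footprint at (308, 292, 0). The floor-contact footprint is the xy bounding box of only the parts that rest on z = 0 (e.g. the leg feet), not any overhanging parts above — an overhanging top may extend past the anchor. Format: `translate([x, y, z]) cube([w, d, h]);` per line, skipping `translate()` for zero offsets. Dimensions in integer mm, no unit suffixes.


// rung span = 485 - 2*46 = 393
// rung[k] z = 316 + k*316
translate([308, 292, 0]) cube([46, 40, 1793]);
translate([747, 292, 0]) cube([46, 40, 1793]);
translate([354, 292, 316]) cube([393, 40, 28]);
translate([354, 292, 632]) cube([393, 40, 28]);
translate([354, 292, 948]) cube([393, 40, 28]);
translate([354, 292, 1264]) cube([393, 40, 28]);
translate([354, 292, 1580]) cube([393, 40, 28]);


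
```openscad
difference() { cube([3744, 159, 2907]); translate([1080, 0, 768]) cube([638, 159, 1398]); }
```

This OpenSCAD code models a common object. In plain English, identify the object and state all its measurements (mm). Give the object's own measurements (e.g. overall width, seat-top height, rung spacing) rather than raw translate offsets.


A wall 3744 mm long (x), 159 mm thick (y), 2907 mm tall, with a rectangular window opening cut through it. The opening is 638 mm wide and 1398 mm tall; its sill is at z = 768 mm and its near (−x) edge is 1080 mm from the wall's −x end. The opening passes through the full wall thickness.


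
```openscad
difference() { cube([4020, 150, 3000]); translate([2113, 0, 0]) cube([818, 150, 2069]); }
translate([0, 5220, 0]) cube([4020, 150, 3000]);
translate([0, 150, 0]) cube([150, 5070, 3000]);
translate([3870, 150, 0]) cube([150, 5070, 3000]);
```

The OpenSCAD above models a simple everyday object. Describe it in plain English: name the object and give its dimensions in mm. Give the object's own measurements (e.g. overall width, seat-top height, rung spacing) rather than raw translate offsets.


A single room: four walls, each 3000 mm tall and 150 mm thick, enclosing an outside footprint 4020×5370 mm (x × y), no floor or roof. The front and back walls (−y and +y sides) run the full x-width; the side walls fit between their inner faces. A door opening 818 mm wide and 2069 mm tall is cut through the front wall from the floor up, its −x edge 2113 mm from the wall's −x end.


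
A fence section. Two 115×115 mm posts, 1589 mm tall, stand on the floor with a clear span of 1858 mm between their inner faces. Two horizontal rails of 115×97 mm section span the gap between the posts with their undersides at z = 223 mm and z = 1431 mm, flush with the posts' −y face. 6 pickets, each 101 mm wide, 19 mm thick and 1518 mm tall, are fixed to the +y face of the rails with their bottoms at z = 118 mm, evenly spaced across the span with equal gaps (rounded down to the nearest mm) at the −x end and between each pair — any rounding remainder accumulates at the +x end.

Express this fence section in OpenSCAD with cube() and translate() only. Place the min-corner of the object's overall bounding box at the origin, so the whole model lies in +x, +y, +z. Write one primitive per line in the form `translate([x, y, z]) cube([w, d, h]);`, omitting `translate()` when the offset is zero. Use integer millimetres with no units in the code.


cube([115, 115, 1589]);
translate([1973, 0, 0]) cube([115, 115, 1589]);
translate([115, 0, 223]) cube([1858, 115, 97]);
translate([115, 0, 1431]) cube([1858, 115, 97]);
translate([293, 115, 118]) cube([101, 19, 1518]);
translate([572, 115, 118]) cube([101, 19, 1518]);
translate([851, 115, 118]) cube([101, 19, 1518]);
translate([1130, 115, 118]) cube([101, 19, 1518]);
translate([1409, 115, 118]) cube([101, 19, 1518]);
translate([1688, 115, 118]) cube([101, 19, 1518]);


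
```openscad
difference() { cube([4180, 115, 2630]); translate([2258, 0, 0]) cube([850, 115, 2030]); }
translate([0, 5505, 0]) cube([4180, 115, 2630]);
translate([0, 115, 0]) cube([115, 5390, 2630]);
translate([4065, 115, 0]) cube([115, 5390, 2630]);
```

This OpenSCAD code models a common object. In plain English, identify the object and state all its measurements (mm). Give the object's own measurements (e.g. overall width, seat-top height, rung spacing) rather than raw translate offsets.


A single room: four walls, each 2630 mm tall and 115 mm thick, enclosing an outside footprint 4180×5620 mm (x × y), no floor or roof. The front and back walls (−y and +y sides) run the full x-width; the side walls fit between their inner faces. A door opening 850 mm wide and 2030 mm tall is cut through the front wall from the floor up, its −x edge 2258 mm from the wall's −x end.
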